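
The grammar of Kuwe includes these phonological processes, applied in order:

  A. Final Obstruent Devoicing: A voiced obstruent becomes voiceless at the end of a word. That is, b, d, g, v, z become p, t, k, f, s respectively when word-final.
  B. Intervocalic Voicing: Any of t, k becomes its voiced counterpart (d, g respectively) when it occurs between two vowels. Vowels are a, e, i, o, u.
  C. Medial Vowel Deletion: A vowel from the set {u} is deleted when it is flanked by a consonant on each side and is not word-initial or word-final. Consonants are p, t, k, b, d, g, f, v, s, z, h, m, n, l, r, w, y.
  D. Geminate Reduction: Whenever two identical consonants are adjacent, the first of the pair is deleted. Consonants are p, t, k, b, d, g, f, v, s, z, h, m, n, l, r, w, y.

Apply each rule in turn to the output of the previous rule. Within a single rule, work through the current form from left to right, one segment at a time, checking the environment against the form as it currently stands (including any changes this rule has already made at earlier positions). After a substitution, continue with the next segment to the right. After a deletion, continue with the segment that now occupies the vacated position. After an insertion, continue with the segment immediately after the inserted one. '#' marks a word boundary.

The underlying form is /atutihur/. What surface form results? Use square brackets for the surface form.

[adihr]

A Final Obstruent Devoicing: no change — [atutihur]
B Intervocalic Voicing: [atutihur] → [adudihur]
C Medial Vowel Deletion: [adudihur] → [addihr]
D Geminate Reduction: [addihr] → [adihr]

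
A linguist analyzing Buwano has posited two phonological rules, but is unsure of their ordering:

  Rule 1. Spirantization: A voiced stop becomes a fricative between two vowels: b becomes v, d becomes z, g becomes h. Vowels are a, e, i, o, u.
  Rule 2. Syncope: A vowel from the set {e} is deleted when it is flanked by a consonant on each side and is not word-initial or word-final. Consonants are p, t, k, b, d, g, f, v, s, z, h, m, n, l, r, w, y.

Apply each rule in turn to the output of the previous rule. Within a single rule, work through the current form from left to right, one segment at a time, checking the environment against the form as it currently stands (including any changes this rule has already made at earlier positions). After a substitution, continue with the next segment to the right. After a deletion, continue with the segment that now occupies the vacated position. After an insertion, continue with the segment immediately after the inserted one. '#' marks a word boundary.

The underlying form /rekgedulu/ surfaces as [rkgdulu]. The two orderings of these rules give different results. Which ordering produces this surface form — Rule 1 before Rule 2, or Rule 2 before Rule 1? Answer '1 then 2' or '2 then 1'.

Order 1 then 2:
  1 Spirantization: [rekgedulu] → [rekgezulu]
  2 Syncope: [rekgezulu] → [rkgzulu]
  result: [rkgzulu]
Order 2 then 1:
  2 Syncope: [rekgedulu] → [rkgdulu]
  1 Spirantization: no change — [rkgdulu]
  result: [rkgdulu]

2 then 1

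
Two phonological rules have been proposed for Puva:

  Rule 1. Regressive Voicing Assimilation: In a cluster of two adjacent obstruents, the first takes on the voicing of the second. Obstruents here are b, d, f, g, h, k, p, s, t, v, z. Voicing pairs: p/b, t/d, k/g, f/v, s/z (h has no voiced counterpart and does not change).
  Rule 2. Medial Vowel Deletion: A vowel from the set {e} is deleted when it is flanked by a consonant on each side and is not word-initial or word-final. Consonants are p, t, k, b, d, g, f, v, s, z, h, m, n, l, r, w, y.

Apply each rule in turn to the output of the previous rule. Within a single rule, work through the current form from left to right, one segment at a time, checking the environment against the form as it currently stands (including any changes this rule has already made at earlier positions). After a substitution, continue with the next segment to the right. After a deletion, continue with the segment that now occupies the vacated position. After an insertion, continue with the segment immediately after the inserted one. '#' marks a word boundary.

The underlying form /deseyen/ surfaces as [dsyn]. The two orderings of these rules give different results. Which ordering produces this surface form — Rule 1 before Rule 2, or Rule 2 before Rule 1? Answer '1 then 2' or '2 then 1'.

1 then 2

Order 1 then 2:
  1 Regressive Voicing Assimilation: no change — [deseyen]
  2 Medial Vowel Deletion: [deseyen] → [dsyn]
  result: [dsyn]
Order 2 then 1:
  2 Medial Vowel Deletion: [deseyen] → [dsyn]
  1 Regressive Voicing Assimilation: [dsyn] → [tsyn]
  result: [tsyn]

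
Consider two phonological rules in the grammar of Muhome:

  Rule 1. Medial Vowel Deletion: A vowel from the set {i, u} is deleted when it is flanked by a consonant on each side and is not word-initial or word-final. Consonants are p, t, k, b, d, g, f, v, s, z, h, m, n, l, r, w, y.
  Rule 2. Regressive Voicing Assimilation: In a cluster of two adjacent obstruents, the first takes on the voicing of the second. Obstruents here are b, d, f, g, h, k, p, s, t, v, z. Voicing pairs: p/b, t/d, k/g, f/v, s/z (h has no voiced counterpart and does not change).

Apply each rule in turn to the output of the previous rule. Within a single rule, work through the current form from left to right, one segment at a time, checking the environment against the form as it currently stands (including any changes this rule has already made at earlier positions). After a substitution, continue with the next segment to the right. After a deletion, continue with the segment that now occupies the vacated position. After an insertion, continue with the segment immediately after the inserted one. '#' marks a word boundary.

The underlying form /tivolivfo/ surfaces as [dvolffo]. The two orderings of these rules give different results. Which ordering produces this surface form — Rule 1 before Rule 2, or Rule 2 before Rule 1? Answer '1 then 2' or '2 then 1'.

1 then 2

Order 1 then 2:
  1 Medial Vowel Deletion: [tivolivfo] → [tvolvfo]
  2 Regressive Voicing Assimilation: [tvolvfo] → [dvolffo]
  result: [dvolffo]
Order 2 then 1:
  2 Regressive Voicing Assimilation: [tivolivfo] → [tivoliffo]
  1 Medial Vowel Deletion: [tivoliffo] → [tvolffo]
  result: [tvolffo]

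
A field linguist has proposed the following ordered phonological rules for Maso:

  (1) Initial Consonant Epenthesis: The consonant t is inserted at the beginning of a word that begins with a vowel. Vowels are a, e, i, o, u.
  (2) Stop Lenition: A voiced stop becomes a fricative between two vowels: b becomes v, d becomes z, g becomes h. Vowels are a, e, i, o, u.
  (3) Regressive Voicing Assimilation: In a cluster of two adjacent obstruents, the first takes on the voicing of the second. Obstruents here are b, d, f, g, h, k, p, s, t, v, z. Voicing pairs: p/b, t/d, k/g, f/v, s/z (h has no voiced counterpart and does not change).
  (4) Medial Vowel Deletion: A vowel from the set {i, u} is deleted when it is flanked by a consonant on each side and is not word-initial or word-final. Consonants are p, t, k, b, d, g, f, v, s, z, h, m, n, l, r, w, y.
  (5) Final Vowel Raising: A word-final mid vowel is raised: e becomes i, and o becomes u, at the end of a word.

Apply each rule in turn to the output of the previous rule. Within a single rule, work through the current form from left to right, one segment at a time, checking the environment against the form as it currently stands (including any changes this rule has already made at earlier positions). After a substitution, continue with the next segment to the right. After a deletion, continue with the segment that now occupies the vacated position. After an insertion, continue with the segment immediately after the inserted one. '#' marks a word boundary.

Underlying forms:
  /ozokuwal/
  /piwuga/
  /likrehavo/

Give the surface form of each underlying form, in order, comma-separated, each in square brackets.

/ozokuwal/:
  (1) Initial Consonant Epenthesis: [ozokuwal] → [tozokuwal]
  (2) Stop Lenition: no change — [tozokuwal]
  (3) Regressive Voicing Assimilation: no change — [tozokuwal]
  (4) Medial Vowel Deletion: [tozokuwal] → [tozokwal]
  (5) Final Vowel Raising: no change — [tozokwal]
/piwuga/:
  (1) Initial Consonant Epenthesis: no change — [piwuga]
  (2) Stop Lenition: [piwuga] → [piwuha]
  (3) Regressive Voicing Assimilation: no change — [piwuha]
  (4) Medial Vowel Deletion: [piwuha] → [pwha]
  (5) Final Vowel Raising: no change — [pwha]
/likrehavo/:
  (1) Initial Consonant Epenthesis: no change — [likrehavo]
  (2) Stop Lenition: no change — [likrehavo]
  (3) Regressive Voicing Assimilation: no change — [likrehavo]
  (4) Medial Vowel Deletion: [likrehavo] → [lkrehavo]
  (5) Final Vowel Raising: [lkrehavo] → [lkrehavu]

[tozokwal], [pwha], [lkrehavu]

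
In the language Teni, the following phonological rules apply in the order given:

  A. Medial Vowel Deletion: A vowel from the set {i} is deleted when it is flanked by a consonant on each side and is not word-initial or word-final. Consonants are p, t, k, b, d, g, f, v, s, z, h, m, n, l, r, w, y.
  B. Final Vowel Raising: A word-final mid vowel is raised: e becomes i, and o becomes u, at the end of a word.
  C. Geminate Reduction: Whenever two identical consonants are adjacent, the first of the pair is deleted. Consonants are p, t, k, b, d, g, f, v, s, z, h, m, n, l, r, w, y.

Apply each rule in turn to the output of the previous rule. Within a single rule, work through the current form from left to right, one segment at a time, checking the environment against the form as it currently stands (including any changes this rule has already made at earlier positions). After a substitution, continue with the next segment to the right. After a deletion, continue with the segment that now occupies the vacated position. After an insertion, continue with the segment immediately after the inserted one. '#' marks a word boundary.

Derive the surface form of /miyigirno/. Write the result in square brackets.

[mygrnu]

A Medial Vowel Deletion: [miyigirno] → [mygrno]
B Final Vowel Raising: [mygrno] → [mygrnu]
C Geminate Reduction: no change — [mygrnu]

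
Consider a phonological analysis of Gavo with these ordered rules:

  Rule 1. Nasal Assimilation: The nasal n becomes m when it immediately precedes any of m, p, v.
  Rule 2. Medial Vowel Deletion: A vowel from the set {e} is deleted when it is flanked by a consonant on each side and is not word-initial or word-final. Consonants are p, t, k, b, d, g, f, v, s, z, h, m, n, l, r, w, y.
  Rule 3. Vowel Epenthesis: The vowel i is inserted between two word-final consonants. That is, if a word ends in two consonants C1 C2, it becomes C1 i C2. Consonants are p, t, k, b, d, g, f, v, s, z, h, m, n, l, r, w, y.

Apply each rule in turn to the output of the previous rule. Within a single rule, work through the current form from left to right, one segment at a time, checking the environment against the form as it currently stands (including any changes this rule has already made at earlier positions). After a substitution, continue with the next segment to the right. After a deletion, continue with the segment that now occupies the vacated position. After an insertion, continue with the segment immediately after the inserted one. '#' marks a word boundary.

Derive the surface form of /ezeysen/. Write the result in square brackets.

[ezysin]

Rule 1 Nasal Assimilation: no change — [ezeysen]
Rule 2 Medial Vowel Deletion: [ezeysen] → [ezysn]
Rule 3 Vowel Epenthesis: [ezysn] → [ezysin]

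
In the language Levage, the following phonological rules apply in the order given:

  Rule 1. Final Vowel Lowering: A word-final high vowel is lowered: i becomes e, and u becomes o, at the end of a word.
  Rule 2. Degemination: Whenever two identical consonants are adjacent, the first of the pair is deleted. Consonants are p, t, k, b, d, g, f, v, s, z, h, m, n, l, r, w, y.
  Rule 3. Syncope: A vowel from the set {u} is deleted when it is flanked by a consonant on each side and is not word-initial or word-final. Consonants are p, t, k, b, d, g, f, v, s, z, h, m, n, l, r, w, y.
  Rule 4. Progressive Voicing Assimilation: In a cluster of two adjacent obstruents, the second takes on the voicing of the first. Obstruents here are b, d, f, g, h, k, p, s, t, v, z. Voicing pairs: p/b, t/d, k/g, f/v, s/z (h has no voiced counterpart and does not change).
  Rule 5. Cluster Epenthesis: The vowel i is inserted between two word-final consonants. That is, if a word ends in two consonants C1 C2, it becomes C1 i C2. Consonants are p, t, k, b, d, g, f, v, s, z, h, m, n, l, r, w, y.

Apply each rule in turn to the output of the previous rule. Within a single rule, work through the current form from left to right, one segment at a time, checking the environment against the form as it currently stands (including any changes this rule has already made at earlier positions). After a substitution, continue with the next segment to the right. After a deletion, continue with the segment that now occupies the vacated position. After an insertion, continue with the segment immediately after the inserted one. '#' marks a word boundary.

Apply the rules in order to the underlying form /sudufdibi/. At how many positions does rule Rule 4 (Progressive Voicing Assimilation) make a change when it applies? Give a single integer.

2

Rule 1 Final Vowel Lowering: [sudufdibi] → [sudufdibe]
Rule 2 Degemination: no change — [sudufdibe]
Rule 3 Syncope: [sudufdibe] → [sdfdibe]
Rule 4 Progressive Voicing Assimilation: [sdfdibe] → [stftibe]
Rule 5 Cluster Epenthesis: no change — [stftibe]
Rule Rule 4 changed 2 position(s).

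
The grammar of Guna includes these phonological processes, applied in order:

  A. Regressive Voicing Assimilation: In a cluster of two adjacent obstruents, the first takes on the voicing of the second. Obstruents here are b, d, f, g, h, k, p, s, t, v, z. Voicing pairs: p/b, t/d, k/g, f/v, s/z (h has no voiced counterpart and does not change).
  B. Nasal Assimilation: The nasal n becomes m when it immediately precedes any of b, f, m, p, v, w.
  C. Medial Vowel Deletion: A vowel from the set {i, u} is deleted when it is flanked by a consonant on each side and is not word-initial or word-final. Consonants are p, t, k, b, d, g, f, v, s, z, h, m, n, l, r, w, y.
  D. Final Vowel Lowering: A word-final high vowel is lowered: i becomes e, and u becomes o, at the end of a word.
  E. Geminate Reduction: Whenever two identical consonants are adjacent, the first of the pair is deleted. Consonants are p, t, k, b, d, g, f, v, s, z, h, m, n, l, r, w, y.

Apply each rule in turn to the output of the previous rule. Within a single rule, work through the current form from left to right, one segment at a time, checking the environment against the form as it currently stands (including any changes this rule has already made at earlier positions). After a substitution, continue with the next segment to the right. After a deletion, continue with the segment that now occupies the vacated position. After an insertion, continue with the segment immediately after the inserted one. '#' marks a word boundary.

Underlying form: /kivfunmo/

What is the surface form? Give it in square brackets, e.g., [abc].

[kfmo]

A Regressive Voicing Assimilation: [kivfunmo] → [kiffunmo]
B Nasal Assimilation: [kiffunmo] → [kiffummo]
C Medial Vowel Deletion: [kiffummo] → [kffmmo]
D Final Vowel Lowering: no change — [kffmmo]
E Geminate Reduction: [kffmmo] → [kfmo]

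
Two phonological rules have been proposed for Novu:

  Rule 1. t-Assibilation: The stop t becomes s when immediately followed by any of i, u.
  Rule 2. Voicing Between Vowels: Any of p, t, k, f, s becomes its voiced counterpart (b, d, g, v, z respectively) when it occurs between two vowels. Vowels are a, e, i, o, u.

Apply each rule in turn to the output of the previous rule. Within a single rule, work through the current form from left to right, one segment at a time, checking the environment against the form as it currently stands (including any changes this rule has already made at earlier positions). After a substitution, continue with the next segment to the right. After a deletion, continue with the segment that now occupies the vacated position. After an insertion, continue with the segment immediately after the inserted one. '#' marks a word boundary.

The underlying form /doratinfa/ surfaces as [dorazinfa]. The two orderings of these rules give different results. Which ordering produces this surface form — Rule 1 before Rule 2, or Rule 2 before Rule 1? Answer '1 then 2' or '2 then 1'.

1 then 2

Order 1 then 2:
  1 t-Assibilation: [doratinfa] → [dorasinfa]
  2 Voicing Between Vowels: [dorasinfa] → [dorazinfa]
  result: [dorazinfa]
Order 2 then 1:
  2 Voicing Between Vowels: [doratinfa] → [doradinfa]
  1 t-Assibilation: no change — [doradinfa]
  result: [doradinfa]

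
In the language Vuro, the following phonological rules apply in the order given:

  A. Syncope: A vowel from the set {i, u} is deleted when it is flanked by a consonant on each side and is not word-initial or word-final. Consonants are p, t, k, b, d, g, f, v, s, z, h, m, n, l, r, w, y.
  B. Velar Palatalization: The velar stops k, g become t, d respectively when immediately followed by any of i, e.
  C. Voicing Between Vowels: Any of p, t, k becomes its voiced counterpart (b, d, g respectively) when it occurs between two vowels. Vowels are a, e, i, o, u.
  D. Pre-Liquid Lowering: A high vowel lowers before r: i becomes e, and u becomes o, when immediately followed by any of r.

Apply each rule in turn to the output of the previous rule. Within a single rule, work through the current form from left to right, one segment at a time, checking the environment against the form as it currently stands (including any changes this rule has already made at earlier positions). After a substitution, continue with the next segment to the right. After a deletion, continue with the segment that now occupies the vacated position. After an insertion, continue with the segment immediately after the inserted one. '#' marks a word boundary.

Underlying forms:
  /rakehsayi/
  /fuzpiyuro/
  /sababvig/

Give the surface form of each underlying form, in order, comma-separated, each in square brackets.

[radehsayi], [fzpyro], [sababvg]

/rakehsayi/:
  A Syncope: no change — [rakehsayi]
  B Velar Palatalization: [rakehsayi] → [ratehsayi]
  C Voicing Between Vowels: [ratehsayi] → [radehsayi]
  D Pre-Liquid Lowering: no change — [radehsayi]
/fuzpiyuro/:
  A Syncope: [fuzpiyuro] → [fzpyro]
  B Velar Palatalization: no change — [fzpyro]
  C Voicing Between Vowels: no change — [fzpyro]
  D Pre-Liquid Lowering: no change — [fzpyro]
/sababvig/:
  A Syncope: [sababvig] → [sababvg]
  B Velar Palatalization: no change — [sababvg]
  C Voicing Between Vowels: no change — [sababvg]
  D Pre-Liquid Lowering: no change — [sababvg]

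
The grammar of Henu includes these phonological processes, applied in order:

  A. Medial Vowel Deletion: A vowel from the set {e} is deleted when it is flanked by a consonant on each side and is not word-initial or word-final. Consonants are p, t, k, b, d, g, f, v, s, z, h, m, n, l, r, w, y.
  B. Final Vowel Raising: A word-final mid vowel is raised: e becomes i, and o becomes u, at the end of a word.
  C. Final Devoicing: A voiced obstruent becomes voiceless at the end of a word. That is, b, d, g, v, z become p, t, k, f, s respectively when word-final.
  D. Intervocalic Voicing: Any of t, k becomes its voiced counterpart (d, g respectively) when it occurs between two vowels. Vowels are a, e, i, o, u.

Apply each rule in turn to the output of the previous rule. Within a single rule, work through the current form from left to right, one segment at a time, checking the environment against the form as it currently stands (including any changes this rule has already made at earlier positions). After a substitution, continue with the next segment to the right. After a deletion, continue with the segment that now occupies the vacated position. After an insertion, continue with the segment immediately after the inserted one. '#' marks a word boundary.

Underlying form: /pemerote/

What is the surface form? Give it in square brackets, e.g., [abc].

[pmrodi]

A Medial Vowel Deletion: [pemerote] → [pmrote]
B Final Vowel Raising: [pmrote] → [pmroti]
C Final Devoicing: no change — [pmroti]
D Intervocalic Voicing: [pmroti] → [pmrodi]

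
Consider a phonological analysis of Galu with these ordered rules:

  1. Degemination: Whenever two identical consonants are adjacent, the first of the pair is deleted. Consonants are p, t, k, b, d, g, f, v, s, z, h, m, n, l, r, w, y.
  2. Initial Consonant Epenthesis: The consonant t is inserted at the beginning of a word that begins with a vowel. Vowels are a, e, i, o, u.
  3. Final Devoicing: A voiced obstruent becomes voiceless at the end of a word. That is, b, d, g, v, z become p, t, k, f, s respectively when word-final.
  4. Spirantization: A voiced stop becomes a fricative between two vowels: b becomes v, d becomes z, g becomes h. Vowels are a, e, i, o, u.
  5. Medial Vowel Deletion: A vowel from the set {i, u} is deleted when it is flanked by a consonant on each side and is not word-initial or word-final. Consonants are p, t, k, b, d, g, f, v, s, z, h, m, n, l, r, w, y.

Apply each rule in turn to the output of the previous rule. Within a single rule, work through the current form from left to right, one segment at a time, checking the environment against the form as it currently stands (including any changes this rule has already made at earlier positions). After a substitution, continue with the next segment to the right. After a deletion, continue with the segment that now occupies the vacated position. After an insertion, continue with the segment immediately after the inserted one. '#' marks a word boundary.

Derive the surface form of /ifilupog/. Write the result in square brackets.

1 Degemination: no change — [ifilupog]
2 Initial Consonant Epenthesis: [ifilupog] → [tifilupog]
3 Final Devoicing: [tifilupog] → [tifilupok]
4 Spirantization: no change — [tifilupok]
5 Medial Vowel Deletion: [tifilupok] → [tflpok]

[tflpok]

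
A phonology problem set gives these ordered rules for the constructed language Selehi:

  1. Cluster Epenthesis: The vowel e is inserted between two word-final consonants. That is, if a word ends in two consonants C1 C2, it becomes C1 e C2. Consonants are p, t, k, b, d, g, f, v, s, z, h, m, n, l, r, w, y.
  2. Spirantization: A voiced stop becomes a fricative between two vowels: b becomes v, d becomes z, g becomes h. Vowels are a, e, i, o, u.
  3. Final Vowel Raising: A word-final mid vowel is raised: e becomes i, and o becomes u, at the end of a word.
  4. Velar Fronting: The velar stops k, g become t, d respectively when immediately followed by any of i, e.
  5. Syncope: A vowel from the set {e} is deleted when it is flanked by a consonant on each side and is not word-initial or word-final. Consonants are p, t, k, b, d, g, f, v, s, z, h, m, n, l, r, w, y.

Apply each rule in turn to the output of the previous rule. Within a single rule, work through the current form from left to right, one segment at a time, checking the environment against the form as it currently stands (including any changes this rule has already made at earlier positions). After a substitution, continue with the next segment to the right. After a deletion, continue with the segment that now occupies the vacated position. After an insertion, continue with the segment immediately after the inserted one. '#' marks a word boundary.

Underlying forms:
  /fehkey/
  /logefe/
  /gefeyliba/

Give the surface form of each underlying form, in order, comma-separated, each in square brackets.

/fehkey/:
  1 Cluster Epenthesis: no change — [fehkey]
  2 Spirantization: no change — [fehkey]
  3 Final Vowel Raising: no change — [fehkey]
  4 Velar Fronting: [fehkey] → [fehtey]
  5 Syncope: [fehtey] → [fhty]
/logefe/:
  1 Cluster Epenthesis: no change — [logefe]
  2 Spirantization: [logefe] → [lohefe]
  3 Final Vowel Raising: [lohefe] → [lohefi]
  4 Velar Fronting: no change — [lohefi]
  5 Syncope: [lohefi] → [lohfi]
/gefeyliba/:
  1 Cluster Epenthesis: no change — [gefeyliba]
  2 Spirantization: [gefeyliba] → [gefeyliva]
  3 Final Vowel Raising: no change — [gefeyliva]
  4 Velar Fronting: [gefeyliva] → [defeyliva]
  5 Syncope: [defeyliva] → [dfyliva]

[fhty], [lohfi], [dfyliva]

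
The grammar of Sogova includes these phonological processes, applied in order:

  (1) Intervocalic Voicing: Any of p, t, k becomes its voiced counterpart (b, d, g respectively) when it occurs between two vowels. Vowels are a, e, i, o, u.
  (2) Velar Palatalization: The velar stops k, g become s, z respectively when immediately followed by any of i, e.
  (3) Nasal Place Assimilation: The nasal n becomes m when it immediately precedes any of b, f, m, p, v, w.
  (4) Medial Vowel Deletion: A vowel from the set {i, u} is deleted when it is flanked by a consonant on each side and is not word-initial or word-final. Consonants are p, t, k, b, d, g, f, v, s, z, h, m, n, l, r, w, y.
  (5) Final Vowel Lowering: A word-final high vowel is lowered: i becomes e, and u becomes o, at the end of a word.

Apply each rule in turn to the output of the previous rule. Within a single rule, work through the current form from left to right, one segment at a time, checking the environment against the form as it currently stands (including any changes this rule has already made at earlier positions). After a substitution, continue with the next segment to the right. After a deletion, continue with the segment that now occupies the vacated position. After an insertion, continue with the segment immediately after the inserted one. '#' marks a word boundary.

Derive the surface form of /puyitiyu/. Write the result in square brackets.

(1) Intervocalic Voicing: [puyitiyu] → [puyidiyu]
(2) Velar Palatalization: no change — [puyidiyu]
(3) Nasal Place Assimilation: no change — [puyidiyu]
(4) Medial Vowel Deletion: [puyidiyu] → [pydyu]
(5) Final Vowel Lowering: [pydyu] → [pydyo]

[pydyo]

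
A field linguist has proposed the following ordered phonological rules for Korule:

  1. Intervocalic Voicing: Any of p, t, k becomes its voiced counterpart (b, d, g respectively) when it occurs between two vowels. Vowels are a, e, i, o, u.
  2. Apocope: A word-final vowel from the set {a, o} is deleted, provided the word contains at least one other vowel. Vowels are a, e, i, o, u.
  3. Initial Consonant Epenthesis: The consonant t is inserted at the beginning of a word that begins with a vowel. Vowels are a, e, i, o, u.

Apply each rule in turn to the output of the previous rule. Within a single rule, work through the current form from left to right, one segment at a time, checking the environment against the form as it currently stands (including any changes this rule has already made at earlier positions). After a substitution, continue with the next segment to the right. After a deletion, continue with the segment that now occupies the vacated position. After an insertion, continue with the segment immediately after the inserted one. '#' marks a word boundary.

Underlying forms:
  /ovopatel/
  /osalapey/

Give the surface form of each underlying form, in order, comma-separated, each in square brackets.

[tovobadel], [tosalabey]

/ovopatel/:
  1 Intervocalic Voicing: [ovopatel] → [ovobadel]
  2 Apocope: no change — [ovobadel]
  3 Initial Consonant Epenthesis: [ovobadel] → [tovobadel]
/osalapey/:
  1 Intervocalic Voicing: [osalapey] → [osalabey]
  2 Apocope: no change — [osalabey]
  3 Initial Consonant Epenthesis: [osalabey] → [tosalabey]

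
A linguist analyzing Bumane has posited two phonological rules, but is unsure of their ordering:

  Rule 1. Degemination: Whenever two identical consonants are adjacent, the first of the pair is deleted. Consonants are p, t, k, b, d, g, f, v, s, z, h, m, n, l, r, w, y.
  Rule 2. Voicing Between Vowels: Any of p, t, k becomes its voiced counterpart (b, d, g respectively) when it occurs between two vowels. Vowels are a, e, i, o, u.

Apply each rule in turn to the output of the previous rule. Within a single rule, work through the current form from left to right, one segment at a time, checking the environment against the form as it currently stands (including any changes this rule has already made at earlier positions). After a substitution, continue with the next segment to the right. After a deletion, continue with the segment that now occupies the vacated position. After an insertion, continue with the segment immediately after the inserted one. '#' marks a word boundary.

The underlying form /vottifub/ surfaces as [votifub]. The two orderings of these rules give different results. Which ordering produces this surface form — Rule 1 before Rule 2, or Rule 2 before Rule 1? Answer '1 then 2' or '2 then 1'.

2 then 1

Order 1 then 2:
  1 Degemination: [vottifub] → [votifub]
  2 Voicing Between Vowels: [votifub] → [vodifub]
  result: [vodifub]
Order 2 then 1:
  2 Voicing Between Vowels: no change — [vottifub]
  1 Degemination: [vottifub] → [votifub]
  result: [votifub]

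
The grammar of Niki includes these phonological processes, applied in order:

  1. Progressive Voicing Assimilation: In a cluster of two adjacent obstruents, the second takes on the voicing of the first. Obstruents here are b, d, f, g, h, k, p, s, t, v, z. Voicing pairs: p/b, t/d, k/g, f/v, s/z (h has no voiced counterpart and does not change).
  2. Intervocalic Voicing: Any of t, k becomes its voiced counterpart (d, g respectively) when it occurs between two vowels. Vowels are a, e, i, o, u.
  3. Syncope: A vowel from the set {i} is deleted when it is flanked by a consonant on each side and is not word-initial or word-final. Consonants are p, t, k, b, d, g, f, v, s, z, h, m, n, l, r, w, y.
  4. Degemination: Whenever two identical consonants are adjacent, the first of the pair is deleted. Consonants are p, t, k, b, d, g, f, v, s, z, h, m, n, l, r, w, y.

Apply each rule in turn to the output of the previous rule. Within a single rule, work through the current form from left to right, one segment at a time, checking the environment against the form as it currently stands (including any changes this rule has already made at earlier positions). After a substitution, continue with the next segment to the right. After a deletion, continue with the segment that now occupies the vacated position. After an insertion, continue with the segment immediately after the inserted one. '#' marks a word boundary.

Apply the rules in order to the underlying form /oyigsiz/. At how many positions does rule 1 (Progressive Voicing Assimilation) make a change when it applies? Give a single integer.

1 Progressive Voicing Assimilation: [oyigsiz] → [oyigziz]
2 Intervocalic Voicing: no change — [oyigziz]
3 Syncope: [oyigziz] → [oygzz]
4 Degemination: [oygzz] → [oygz]
Rule 1 changed 1 position(s).

1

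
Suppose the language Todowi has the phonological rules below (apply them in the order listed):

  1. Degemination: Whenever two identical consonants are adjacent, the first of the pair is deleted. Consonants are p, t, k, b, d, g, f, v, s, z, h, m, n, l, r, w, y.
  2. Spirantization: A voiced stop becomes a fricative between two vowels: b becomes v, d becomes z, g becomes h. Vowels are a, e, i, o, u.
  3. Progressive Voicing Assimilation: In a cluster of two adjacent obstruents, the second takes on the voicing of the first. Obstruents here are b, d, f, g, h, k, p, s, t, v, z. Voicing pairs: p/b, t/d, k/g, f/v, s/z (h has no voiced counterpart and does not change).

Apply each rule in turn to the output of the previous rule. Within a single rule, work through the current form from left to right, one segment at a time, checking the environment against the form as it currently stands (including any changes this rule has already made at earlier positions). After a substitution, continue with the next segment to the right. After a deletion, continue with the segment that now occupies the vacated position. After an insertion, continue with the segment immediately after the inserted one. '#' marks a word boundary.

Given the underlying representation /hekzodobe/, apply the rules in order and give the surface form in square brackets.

[heksozove]

1 Degemination: no change — [hekzodobe]
2 Spirantization: [hekzodobe] → [hekzozove]
3 Progressive Voicing Assimilation: [hekzozove] → [heksozove]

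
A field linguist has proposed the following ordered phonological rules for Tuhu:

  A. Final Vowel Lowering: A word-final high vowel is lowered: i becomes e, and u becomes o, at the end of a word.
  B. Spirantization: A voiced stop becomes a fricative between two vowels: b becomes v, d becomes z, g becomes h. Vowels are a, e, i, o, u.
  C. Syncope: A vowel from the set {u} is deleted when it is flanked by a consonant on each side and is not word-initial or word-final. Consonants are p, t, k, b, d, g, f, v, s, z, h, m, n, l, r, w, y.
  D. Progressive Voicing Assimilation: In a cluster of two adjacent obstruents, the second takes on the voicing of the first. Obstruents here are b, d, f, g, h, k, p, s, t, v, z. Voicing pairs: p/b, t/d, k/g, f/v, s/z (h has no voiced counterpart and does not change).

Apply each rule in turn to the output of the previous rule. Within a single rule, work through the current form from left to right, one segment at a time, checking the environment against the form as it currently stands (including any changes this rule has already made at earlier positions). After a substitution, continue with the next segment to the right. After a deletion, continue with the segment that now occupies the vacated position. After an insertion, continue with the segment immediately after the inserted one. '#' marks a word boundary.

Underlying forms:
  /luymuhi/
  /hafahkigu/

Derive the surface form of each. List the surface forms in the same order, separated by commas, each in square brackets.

[lymhe], [hafahkiho]

/luymuhi/:
  A Final Vowel Lowering: [luymuhi] → [luymuhe]
  B Spirantization: no change — [luymuhe]
  C Syncope: [luymuhe] → [lymhe]
  D Progressive Voicing Assimilation: no change — [lymhe]
/hafahkigu/:
  A Final Vowel Lowering: [hafahkigu] → [hafahkigo]
  B Spirantization: [hafahkigo] → [hafahkiho]
  C Syncope: no change — [hafahkiho]
  D Progressive Voicing Assimilation: no change — [hafahkiho]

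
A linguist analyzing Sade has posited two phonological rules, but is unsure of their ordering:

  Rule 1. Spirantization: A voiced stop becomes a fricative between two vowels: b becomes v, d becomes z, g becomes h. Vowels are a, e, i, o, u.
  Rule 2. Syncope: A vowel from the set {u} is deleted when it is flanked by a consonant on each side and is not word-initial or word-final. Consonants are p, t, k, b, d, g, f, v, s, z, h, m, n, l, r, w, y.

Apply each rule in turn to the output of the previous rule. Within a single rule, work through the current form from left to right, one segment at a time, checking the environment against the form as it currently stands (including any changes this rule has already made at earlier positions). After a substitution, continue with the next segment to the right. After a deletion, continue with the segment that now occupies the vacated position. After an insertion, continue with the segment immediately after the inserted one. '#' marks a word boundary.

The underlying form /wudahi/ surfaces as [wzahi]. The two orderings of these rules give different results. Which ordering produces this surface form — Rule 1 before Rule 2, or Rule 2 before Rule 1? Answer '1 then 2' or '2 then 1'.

Order 1 then 2:
  1 Spirantization: [wudahi] → [wuzahi]
  2 Syncope: [wuzahi] → [wzahi]
  result: [wzahi]
Order 2 then 1:
  2 Syncope: [wudahi] → [wdahi]
  1 Spirantization: no change — [wdahi]
  result: [wdahi]

1 then 2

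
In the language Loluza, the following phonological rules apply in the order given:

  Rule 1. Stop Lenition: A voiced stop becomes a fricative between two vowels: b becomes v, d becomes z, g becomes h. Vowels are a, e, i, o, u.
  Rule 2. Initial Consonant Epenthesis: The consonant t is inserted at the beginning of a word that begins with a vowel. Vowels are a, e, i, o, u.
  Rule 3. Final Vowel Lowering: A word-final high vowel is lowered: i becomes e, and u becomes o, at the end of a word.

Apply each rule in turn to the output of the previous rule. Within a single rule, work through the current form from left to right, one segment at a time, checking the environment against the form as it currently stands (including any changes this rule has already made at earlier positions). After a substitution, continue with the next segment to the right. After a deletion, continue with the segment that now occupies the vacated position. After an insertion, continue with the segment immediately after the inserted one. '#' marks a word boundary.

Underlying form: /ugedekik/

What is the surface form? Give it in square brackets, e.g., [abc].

[tuhezekik]

Rule 1 Stop Lenition: [ugedekik] → [uhezekik]
Rule 2 Initial Consonant Epenthesis: [uhezekik] → [tuhezekik]
Rule 3 Final Vowel Lowering: no change — [tuhezekik]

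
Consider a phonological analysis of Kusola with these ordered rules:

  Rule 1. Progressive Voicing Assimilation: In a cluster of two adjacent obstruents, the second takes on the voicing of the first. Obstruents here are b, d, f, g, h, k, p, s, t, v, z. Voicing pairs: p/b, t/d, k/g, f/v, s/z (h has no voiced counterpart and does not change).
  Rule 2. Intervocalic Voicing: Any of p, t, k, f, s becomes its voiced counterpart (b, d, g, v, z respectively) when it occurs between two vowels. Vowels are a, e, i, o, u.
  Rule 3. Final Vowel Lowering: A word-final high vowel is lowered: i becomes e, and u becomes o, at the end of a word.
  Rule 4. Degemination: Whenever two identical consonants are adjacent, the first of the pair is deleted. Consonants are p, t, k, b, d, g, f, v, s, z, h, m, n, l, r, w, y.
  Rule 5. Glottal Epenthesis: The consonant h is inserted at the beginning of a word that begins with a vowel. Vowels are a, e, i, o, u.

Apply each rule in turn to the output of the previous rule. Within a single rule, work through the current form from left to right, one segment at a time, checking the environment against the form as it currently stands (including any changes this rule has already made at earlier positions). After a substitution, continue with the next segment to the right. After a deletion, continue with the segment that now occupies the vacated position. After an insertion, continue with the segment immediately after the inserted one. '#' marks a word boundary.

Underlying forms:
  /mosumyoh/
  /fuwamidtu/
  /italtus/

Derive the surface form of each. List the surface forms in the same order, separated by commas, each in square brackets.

[mozumyoh], [fuwamido], [hidaltus]

/mosumyoh/:
  Rule 1 Progressive Voicing Assimilation: no change — [mosumyoh]
  Rule 2 Intervocalic Voicing: [mosumyoh] → [mozumyoh]
  Rule 3 Final Vowel Lowering: no change — [mozumyoh]
  Rule 4 Degemination: no change — [mozumyoh]
  Rule 5 Glottal Epenthesis: no change — [mozumyoh]
/fuwamidtu/:
  Rule 1 Progressive Voicing Assimilation: [fuwamidtu] → [fuwamiddu]
  Rule 2 Intervocalic Voicing: no change — [fuwamiddu]
  Rule 3 Final Vowel Lowering: [fuwamiddu] → [fuwamiddo]
  Rule 4 Degemination: [fuwamiddo] → [fuwamido]
  Rule 5 Glottal Epenthesis: no change — [fuwamido]
/italtus/:
  Rule 1 Progressive Voicing Assimilation: no change — [italtus]
  Rule 2 Intervocalic Voicing: [italtus] → [idaltus]
  Rule 3 Final Vowel Lowering: no change — [idaltus]
  Rule 4 Degemination: no change — [idaltus]
  Rule 5 Glottal Epenthesis: [idaltus] → [hidaltus]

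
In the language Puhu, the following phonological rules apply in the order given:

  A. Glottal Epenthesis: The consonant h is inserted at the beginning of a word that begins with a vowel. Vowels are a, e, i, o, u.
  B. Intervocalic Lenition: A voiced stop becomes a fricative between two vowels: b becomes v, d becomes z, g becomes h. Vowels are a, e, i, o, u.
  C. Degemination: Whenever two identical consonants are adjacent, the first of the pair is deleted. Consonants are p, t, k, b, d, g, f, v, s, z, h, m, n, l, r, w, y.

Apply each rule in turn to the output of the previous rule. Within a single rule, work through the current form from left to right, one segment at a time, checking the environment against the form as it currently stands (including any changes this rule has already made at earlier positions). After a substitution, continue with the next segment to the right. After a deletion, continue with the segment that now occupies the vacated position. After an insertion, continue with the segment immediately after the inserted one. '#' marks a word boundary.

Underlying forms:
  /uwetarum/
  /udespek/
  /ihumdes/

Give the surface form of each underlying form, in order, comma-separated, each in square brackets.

/uwetarum/:
  A Glottal Epenthesis: [uwetarum] → [huwetarum]
  B Intervocalic Lenition: no change — [huwetarum]
  C Degemination: no change — [huwetarum]
/udespek/:
  A Glottal Epenthesis: [udespek] → [hudespek]
  B Intervocalic Lenition: [hudespek] → [huzespek]
  C Degemination: no change — [huzespek]
/ihumdes/:
  A Glottal Epenthesis: [ihumdes] → [hihumdes]
  B Intervocalic Lenition: no change — [hihumdes]
  C Degemination: no change — [hihumdes]

[huwetarum], [huzespek], [hihumdes]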